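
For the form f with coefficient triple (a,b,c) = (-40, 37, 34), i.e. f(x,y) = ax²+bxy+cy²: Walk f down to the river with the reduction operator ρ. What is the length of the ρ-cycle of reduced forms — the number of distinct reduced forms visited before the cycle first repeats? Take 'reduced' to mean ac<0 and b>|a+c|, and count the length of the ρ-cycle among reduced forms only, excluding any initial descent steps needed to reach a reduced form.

D = 6809, ⌊√D⌋ = 82
river: ρ → (34,31,-43)
river: ρ → (-43,55,22)
river: ρ → (22,77,-10)
river: ρ → (-10,63,71)
river: ρ → (71,79,-2)
river: ρ → (-2,81,31)
river: ρ → (31,43,-40)
river: ρ → (-40,37,34)
ρ-cycle length = 8 (tail of 0 descent steps not counted)

8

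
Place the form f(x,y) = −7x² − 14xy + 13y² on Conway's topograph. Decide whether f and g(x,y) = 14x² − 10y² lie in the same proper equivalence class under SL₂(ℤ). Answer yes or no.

D₁ = 560, D₂ = 560
river cycle of f (length 6): (13, 14, -7), (-7, 14, 13), (13, 12, -8), (-8, 20, 5), (5, 20, -8), (-8, 12, 13)
river cycle of g (length 2): (-10, 20, 4), (4, 20, -10)
cycles differ ⇒ inequivalent

no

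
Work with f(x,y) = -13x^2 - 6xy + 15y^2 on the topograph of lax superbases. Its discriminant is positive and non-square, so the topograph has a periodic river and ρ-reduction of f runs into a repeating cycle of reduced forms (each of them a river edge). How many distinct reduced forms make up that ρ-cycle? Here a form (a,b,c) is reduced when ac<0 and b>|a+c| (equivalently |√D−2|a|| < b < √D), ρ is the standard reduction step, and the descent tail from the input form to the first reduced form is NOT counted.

D = 816, ⌊√D⌋ = 28
descent: ρ → (15,6,-13)  [lands on river]
river: ρ → (-13,20,8)
river: ρ → (8,28,-1)
river: ρ → (-1,28,8)
river: ρ → (8,20,-13)
river: ρ → (-13,6,15)
river: ρ → (15,24,-4)
river: ρ → (-4,24,15)
ρ-cycle length = 8 (tail of 1 descent step not counted)

8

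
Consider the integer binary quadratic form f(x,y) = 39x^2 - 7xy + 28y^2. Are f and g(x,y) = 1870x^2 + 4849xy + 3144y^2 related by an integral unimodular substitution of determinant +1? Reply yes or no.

D₁ = -4319, D₂ = -4319
f: flip: (39,-7,28)→(28,7,39)
f: reduced (well bottom): (28,7,39) with a≤c, −a<b≤a
g: translate: b→1109 (≡4849 mod 3740), so (1870,4849,3144)→(1870,1109,165)
g: flip: (1870,1109,165)→(165,-1109,1870)
g: translate: b→-119 (≡-1109 mod 330), so (165,-1109,1870)→(165,-119,28)
g: flip: (165,-119,28)→(28,119,165)
g: translate: b→7 (≡119 mod 56), so (28,119,165)→(28,7,39)
g: reduced (well bottom): (28,7,39) with a≤c, −a<b≤a
reduced forms (28, 7, 39) vs (28, 7, 39) ⇒ equivalent

yes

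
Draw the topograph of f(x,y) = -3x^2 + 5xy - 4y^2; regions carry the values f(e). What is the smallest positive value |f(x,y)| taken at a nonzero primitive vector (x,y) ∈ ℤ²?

translate: b→1 (≡-5 mod 6), so (3,-5,4)→(3,1,2)
flip: (3,1,2)→(2,-1,3)
reduced (well bottom): (2,-1,3) with a≤c, −a<b≤a
well minimum |f| = |-2| = 2 (negative-definite)

2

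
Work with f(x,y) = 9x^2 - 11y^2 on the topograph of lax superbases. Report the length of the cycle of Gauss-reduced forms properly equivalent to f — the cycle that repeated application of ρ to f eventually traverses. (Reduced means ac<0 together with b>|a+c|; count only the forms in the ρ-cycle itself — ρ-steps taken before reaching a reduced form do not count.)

D = 396, ⌊√D⌋ = 19
descent: ρ → (-11,0,9)
descent: ρ → (9,18,-2)  [lands on river]
river: ρ → (-2,18,9)
ρ-cycle length = 2 (tail of 2 descent steps not counted)

2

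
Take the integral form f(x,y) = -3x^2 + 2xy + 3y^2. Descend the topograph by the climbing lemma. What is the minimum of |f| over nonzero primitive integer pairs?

river: ρ → (3,4,-2)
river: ρ → (-2,4,3)
river: ρ → (3,2,-3)
river: ρ → (-3,4,2)
river: ρ → (2,4,-3)
river: ρ → (-3,2,3)
closes: descent 0, river 6
min |a| on river = 2

2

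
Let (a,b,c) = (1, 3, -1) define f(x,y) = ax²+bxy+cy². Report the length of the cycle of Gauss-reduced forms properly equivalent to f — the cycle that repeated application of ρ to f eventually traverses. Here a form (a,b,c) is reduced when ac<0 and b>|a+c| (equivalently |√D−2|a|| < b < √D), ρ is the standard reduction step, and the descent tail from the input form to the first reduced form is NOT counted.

D = 13, ⌊√D⌋ = 3
river: ρ → (-1,3,1)
river: ρ → (1,3,-1)
ρ-cycle length = 2 (tail of 0 descent steps not counted)

2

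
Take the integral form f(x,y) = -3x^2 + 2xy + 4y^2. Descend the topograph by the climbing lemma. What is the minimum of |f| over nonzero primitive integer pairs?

river: ρ → (4,6,-1)
river: ρ → (-1,6,4)
river: ρ → (4,2,-3)
river: ρ → (-3,4,3)
river: ρ → (3,2,-4)
river: ρ → (-4,6,1)
river: ρ → (1,6,-4)
river: ρ → (-4,2,3)
river: ρ → (3,4,-3)
river: ρ → (-3,2,4)
closes: descent 0, river 10
min |a| on river = 1

1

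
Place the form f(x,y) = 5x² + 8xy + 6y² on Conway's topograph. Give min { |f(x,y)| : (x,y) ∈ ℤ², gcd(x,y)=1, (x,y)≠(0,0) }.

translate: b→-2 (≡8 mod 10), so (5,8,6)→(5,-2,3)
flip: (5,-2,3)→(3,2,5)
reduced (well bottom): (3,2,5) with a≤c, −a<b≤a
well minimum = a = 3

3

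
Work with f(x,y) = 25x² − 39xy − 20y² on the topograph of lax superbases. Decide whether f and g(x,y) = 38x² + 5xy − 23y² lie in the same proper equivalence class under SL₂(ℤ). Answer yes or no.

D₁ = 3521, D₂ = 3521
river cycle of f (length 56): (-20, 39, 25), (25, 11, -34), (-34, 57, 2), (2, 59, -5), (-5, 51, 46), (46, 41, -10), (-10, 59, 1), (1, 59, -10), (-10, 41, 46), (46, 51, -5), … (46 more)
river cycle of g (length 56): (-23, 41, 20), (20, 39, -25), (-25, 11, 34), (34, 57, -2), (-2, 59, 5), (5, 51, -46), (-46, 41, 10), (10, 59, -1), (-1, 59, 10), (10, 41, -46), … (46 more)
cycles differ ⇒ inequivalent

no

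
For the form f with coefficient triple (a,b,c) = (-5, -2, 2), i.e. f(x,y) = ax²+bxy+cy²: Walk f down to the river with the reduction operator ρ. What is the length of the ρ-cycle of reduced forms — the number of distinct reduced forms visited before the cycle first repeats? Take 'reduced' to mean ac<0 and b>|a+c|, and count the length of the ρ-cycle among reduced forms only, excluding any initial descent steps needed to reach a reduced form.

D = 44, ⌊√D⌋ = 6
descent: ρ → (2,6,-1)  [lands on river]
river: ρ → (-1,6,2)
ρ-cycle length = 2 (tail of 1 descent step not counted)

2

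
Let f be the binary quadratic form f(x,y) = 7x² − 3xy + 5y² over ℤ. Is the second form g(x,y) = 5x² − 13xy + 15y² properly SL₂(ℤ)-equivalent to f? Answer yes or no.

D₁ = -131, D₂ = -131
f: flip: (7,-3,5)→(5,3,7)
f: reduced (well bottom): (5,3,7) with a≤c, −a<b≤a
g: translate: b→-3 (≡-13 mod 10), so (5,-13,15)→(5,-3,7)
g: reduced (well bottom): (5,-3,7) with a≤c, −a<b≤a
reduced forms (5, 3, 7) vs (5, -3, 7) ⇒ inequivalent

no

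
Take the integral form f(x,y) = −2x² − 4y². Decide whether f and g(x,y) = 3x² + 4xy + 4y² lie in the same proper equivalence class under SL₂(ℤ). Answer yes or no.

D₁ = -32, D₂ = -32
f is negative-definite; reduce −f:
−f: reduced (well bottom): (2,0,4) with a≤c, −a<b≤a
flip sign back: reduced form of f is (-2,0,-4)
g: translate: b→-2 (≡4 mod 6), so (3,4,4)→(3,-2,3)
g: flip: (3,-2,3)→(3,2,3)
g: reduced (well bottom): (3,2,3) with a≤c, −a<b≤a
reduced forms (-2, 0, -4) vs (3, 2, 3) ⇒ inequivalent

no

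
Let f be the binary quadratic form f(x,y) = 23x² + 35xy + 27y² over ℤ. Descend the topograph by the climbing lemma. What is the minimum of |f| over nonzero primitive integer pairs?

translate: b→-11 (≡35 mod 46), so (23,35,27)→(23,-11,15)
flip: (23,-11,15)→(15,11,23)
reduced (well bottom): (15,11,23) with a≤c, −a<b≤a
well minimum = a = 15

15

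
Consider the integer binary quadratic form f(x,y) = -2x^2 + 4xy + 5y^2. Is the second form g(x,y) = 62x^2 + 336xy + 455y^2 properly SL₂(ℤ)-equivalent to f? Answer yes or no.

D₁ = 56, D₂ = 56
river cycle of f (length 4): (5, 6, -1), (-1, 6, 5), (5, 4, -2), (-2, 4, 5)
river cycle of g (length 4): (5, 6, -1), (-1, 6, 5), (5, 4, -2), (-2, 4, 5)
cycles coincide ⇒ equivalent

yes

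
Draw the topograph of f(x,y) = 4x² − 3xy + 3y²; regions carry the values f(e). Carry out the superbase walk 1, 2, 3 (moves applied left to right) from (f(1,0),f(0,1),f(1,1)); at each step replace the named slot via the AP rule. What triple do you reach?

start (4,3,4) = (f(1,0),f(0,1),f(1,1))
replace slot 1: 2·(3+4) − 4 = 10 → (10,3,4)
replace slot 2: 2·(10+4) − 3 = 25 → (10,25,4)
replace slot 3: 2·(10+25) − 4 = 66 → (10,25,66)

10,25,66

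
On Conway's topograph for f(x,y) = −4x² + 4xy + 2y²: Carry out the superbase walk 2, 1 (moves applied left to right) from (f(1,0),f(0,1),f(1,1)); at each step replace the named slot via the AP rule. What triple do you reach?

start (-4,2,2) = (f(1,0),f(0,1),f(1,1))
replace slot 2: 2·((-4)+2) − 2 = -6 → (-4,-6,2)
replace slot 1: 2·((-6)+2) − (-4) = -4 → (-4,-6,2)

-4,-6,2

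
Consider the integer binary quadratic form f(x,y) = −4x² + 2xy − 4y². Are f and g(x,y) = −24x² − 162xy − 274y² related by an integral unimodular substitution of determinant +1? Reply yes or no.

D₁ = -60, D₂ = -60
f is negative-definite; reduce −f:
−f: flip: (4,-2,4)→(4,2,4)
−f: reduced (well bottom): (4,2,4) with a≤c, −a<b≤a
flip sign back: reduced form of f is (-4,-2,-4)
g is negative-definite; reduce −g:
−g: translate: b→18 (≡162 mod 48), so (24,162,274)→(24,18,4)
−g: flip: (24,18,4)→(4,-18,24)
−g: translate: b→-2 (≡-18 mod 8), so (4,-18,24)→(4,-2,4)
−g: flip: (4,-2,4)→(4,2,4)
−g: reduced (well bottom): (4,2,4) with a≤c, −a<b≤a
flip sign back: reduced form of g is (-4,-2,-4)
reduced forms (-4, -2, -4) vs (-4, -2, -4) ⇒ equivalent

yes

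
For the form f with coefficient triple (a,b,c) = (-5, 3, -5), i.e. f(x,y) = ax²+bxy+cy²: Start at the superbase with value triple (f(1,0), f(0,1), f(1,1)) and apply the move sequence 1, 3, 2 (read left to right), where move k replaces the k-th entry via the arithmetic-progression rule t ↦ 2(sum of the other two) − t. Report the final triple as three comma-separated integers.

start (-5,-5,-7) = (f(1,0),f(0,1),f(1,1))
replace slot 1: 2·((-5)+(-7)) − (-5) = -19 → (-19,-5,-7)
replace slot 3: 2·((-19)+(-5)) − (-7) = -41 → (-19,-5,-41)
replace slot 2: 2·((-19)+(-41)) − (-5) = -115 → (-19,-115,-41)

-19,-115,-41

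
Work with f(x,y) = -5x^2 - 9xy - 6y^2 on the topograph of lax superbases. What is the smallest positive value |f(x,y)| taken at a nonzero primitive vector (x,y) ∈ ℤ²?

translate: b→-1 (≡9 mod 10), so (5,9,6)→(5,-1,2)
flip: (5,-1,2)→(2,1,5)
reduced (well bottom): (2,1,5) with a≤c, −a<b≤a
well minimum |f| = |-2| = 2 (negative-definite)

2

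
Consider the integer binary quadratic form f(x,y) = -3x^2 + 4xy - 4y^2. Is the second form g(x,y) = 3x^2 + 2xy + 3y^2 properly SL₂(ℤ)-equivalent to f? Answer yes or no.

D₁ = -32, D₂ = -32
f is negative-definite; reduce −f:
−f: translate: b→2 (≡-4 mod 6), so (3,-4,4)→(3,2,3)
−f: reduced (well bottom): (3,2,3) with a≤c, −a<b≤a
flip sign back: reduced form of f is (-3,-2,-3)
g: reduced (well bottom): (3,2,3) with a≤c, −a<b≤a
reduced forms (-3, -2, -3) vs (3, 2, 3) ⇒ inequivalent

no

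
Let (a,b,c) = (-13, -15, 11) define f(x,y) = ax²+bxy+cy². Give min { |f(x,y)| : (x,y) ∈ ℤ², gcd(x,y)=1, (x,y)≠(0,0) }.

descent: ρ → (11,15,-13)  [lands on river]
river: ρ → (-13,11,13)
river: ρ → (13,15,-11)
river: ρ → (-11,7,17)
river: ρ → (17,27,-1)
river: ρ → (-1,27,17)
river: ρ → (17,7,-11)
river: ρ → (-11,15,13)
river: ρ → (13,11,-13)
river: ρ → (-13,15,11)
river: ρ → (11,7,-17)
river: ρ → (-17,27,1)
river: ρ → (1,27,-17)
river: ρ → (-17,7,11)
closes: descent 1, river 14
min |a| on river = 1

1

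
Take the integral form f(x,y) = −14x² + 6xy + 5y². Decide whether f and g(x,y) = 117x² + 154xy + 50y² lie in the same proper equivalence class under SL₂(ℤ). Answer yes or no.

D₁ = 316, D₂ = 316
river cycle of f (length 6): (5, 14, -6), (-6, 10, 9), (9, 8, -7), (-7, 6, 10), (10, 14, -3), (-3, 16, 5)
river cycle of g (length 6): (9, 8, -7), (-7, 6, 10), (10, 14, -3), (-3, 16, 5), (5, 14, -6), (-6, 10, 9)
cycles coincide ⇒ equivalent

yes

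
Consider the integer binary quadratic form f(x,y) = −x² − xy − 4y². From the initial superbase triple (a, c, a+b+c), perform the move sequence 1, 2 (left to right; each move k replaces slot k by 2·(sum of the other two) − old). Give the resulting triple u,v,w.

start (-1,-4,-6) = (f(1,0),f(0,1),f(1,1))
replace slot 1: 2·((-4)+(-6)) − (-1) = -19 → (-19,-4,-6)
replace slot 2: 2·((-19)+(-6)) − (-4) = -46 → (-19,-46,-6)

-19,-46,-6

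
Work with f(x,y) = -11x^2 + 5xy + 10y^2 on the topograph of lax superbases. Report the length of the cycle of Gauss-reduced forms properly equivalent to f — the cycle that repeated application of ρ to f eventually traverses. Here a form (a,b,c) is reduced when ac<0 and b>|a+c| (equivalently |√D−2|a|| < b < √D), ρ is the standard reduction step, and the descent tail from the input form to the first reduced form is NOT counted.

D = 465, ⌊√D⌋ = 21
river: ρ → (10,15,-6)
river: ρ → (-6,21,1)
river: ρ → (1,21,-6)
river: ρ → (-6,15,10)
river: ρ → (10,5,-11)
river: ρ → (-11,17,4)
river: ρ → (4,15,-15)
river: ρ → (-15,15,4)
river: ρ → (4,17,-11)
river: ρ → (-11,5,10)
ρ-cycle length = 10 (tail of 0 descent steps not counted)

10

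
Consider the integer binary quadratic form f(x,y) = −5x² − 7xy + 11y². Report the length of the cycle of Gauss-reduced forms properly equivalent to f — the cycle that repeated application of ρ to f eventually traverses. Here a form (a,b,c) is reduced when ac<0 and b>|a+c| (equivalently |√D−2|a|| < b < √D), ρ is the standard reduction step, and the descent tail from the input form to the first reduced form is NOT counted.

D = 269, ⌊√D⌋ = 16
descent: ρ → (11,7,-5)  [lands on river]
river: ρ → (-5,13,5)
river: ρ → (5,7,-11)
river: ρ → (-11,15,1)
river: ρ → (1,15,-11)
river: ρ → (-11,7,5)
river: ρ → (5,13,-5)
river: ρ → (-5,7,11)
river: ρ → (11,15,-1)
river: ρ → (-1,15,11)
ρ-cycle length = 10 (tail of 1 descent step not counted)

10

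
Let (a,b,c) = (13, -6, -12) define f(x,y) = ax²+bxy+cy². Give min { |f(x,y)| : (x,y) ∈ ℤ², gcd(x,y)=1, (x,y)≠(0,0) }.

descent: ρ → (-12,6,13)  [lands on river]
river: ρ → (13,20,-5)
river: ρ → (-5,20,13)
river: ρ → (13,6,-12)
river: ρ → (-12,18,7)
river: ρ → (7,24,-3)
river: ρ → (-3,24,7)
river: ρ → (7,18,-12)
closes: descent 1, river 8
min |a| on river = 3

3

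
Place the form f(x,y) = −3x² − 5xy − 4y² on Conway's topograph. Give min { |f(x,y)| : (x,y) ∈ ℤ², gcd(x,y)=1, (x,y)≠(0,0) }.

translate: b→-1 (≡5 mod 6), so (3,5,4)→(3,-1,2)
flip: (3,-1,2)→(2,1,3)
reduced (well bottom): (2,1,3) with a≤c, −a<b≤a
well minimum |f| = |-2| = 2 (negative-definite)

2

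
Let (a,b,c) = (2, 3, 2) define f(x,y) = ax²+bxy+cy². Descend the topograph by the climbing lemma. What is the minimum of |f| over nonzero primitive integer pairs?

translate: b→-1 (≡3 mod 4), so (2,3,2)→(2,-1,1)
flip: (2,-1,1)→(1,1,2)
reduced (well bottom): (1,1,2) with a≤c, −a<b≤a
well minimum = a = 1

1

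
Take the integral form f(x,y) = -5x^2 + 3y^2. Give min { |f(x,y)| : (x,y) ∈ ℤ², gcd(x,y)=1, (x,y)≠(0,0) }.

descent: ρ → (3,6,-2)  [lands on river]
river: ρ → (-2,6,3)
closes: descent 1, river 2
min |a| on river = 2

2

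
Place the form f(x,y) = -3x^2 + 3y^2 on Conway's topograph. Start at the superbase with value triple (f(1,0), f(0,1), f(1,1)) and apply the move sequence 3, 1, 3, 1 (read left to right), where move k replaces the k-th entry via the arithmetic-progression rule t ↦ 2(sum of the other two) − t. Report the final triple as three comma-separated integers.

start (-3,3,0) = (f(1,0),f(0,1),f(1,1))
replace slot 3: 2·((-3)+3) − 0 = 0 → (-3,3,0)
replace slot 1: 2·(3+0) − (-3) = 9 → (9,3,0)
replace slot 3: 2·(9+3) − 0 = 24 → (9,3,24)
replace slot 1: 2·(3+24) − 9 = 45 → (45,3,24)

45,3,24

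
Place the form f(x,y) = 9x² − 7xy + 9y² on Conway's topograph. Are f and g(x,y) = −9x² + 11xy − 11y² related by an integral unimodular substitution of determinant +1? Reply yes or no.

D₁ = -275, D₂ = -275
f: flip: (9,-7,9)→(9,7,9)
f: reduced (well bottom): (9,7,9) with a≤c, −a<b≤a
g is negative-definite; reduce −g:
−g: translate: b→7 (≡-11 mod 18), so (9,-11,11)→(9,7,9)
−g: reduced (well bottom): (9,7,9) with a≤c, −a<b≤a
flip sign back: reduced form of g is (-9,-7,-9)
reduced forms (9, 7, 9) vs (-9, -7, -9) ⇒ inequivalent

no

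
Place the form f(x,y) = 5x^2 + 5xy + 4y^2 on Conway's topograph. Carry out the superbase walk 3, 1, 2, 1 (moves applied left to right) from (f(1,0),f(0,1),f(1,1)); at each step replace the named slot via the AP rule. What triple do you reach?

start (5,4,14) = (f(1,0),f(0,1),f(1,1))
replace slot 3: 2·(5+4) − 14 = 4 → (5,4,4)
replace slot 1: 2·(4+4) − 5 = 11 → (11,4,4)
replace slot 2: 2·(11+4) − 4 = 26 → (11,26,4)
replace slot 1: 2·(26+4) − 11 = 49 → (49,26,4)

49,26,4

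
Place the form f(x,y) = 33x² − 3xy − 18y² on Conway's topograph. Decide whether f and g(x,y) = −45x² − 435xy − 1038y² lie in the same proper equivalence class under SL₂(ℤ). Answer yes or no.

D₁ = 2385, D₂ = 2385
river cycle of f (length 22): (-18, 39, 12), (12, 33, -27), (-27, 21, 18), (18, 15, -30), (-30, 45, 3), (3, 45, -30), (-30, 15, 18), (18, 21, -27), (-27, 33, 12), (12, 39, -18), … (12 more)
river cycle of g (length 22): (12, 33, -27), (-27, 21, 18), (18, 15, -30), (-30, 45, 3), (3, 45, -30), (-30, 15, 18), (18, 21, -27), (-27, 33, 12), (12, 39, -18), (-18, 33, 18), … (12 more)
cycles coincide ⇒ equivalent

yes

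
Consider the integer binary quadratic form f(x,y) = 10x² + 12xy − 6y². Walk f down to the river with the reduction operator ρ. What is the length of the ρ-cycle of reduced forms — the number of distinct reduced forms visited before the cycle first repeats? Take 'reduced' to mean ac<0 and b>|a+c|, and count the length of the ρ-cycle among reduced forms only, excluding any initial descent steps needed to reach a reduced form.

D = 384, ⌊√D⌋ = 19
river: ρ → (-6,12,10)
river: ρ → (10,8,-8)
river: ρ → (-8,8,10)
river: ρ → (10,12,-6)
ρ-cycle length = 4 (tail of 0 descent steps not counted)

4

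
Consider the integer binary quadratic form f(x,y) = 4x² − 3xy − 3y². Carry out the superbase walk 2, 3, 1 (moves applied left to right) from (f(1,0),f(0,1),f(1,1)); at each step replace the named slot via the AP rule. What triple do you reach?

start (4,-3,-2) = (f(1,0),f(0,1),f(1,1))
replace slot 2: 2·(4+(-2)) − (-3) = 7 → (4,7,-2)
replace slot 3: 2·(4+7) − (-2) = 24 → (4,7,24)
replace slot 1: 2·(7+24) − 4 = 58 → (58,7,24)

58,7,24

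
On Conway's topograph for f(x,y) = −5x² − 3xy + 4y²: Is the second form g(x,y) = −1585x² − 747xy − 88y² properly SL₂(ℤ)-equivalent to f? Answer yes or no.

D₁ = 89, D₂ = 89
river cycle of f (length 14): (4, 3, -5), (-5, 7, 2), (2, 9, -1), (-1, 9, 2), (2, 7, -5), (-5, 3, 4), (4, 5, -4), (-4, 3, 5), (5, 7, -2), (-2, 9, 1), … (4 more)
river cycle of g (length 14): (-5, 7, 2), (2, 9, -1), (-1, 9, 2), (2, 7, -5), (-5, 3, 4), (4, 5, -4), (-4, 3, 5), (5, 7, -2), (-2, 9, 1), (1, 9, -2), … (4 more)
cycles coincide ⇒ equivalent

yes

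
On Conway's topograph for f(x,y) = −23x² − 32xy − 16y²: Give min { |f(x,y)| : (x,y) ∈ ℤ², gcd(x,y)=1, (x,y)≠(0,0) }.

translate: b→-14 (≡32 mod 46), so (23,32,16)→(23,-14,7)
flip: (23,-14,7)→(7,14,23)
translate: b→0 (≡14 mod 14), so (7,14,23)→(7,0,16)
reduced (well bottom): (7,0,16) with a≤c, −a<b≤a
well minimum |f| = |-7| = 7 (negative-definite)

7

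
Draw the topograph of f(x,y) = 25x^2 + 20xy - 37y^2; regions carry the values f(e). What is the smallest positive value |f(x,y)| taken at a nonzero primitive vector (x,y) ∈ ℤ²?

river: ρ → (-37,54,8)
river: ρ → (8,58,-23)
river: ρ → (-23,34,32)
river: ρ → (32,30,-25)
river: ρ → (-25,20,37)
river: ρ → (37,54,-8)
river: ρ → (-8,58,23)
river: ρ → (23,34,-32)
river: ρ → (-32,30,25)
river: ρ → (25,20,-37)
closes: descent 0, river 10
min |a| on river = 8

8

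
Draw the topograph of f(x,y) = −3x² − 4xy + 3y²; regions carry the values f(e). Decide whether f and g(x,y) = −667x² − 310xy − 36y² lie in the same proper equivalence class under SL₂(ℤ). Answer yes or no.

D₁ = 52, D₂ = 52
river cycle of f (length 10): (3, 4, -3), (-3, 2, 4), (4, 6, -1), (-1, 6, 4), (4, 2, -3), (-3, 4, 3), (3, 2, -4), (-4, 6, 1), (1, 6, -4), (-4, 2, 3)
river cycle of g (length 10): (-3, 2, 4), (4, 6, -1), (-1, 6, 4), (4, 2, -3), (-3, 4, 3), (3, 2, -4), (-4, 6, 1), (1, 6, -4), (-4, 2, 3), (3, 4, -3)
cycles coincide ⇒ equivalent

yes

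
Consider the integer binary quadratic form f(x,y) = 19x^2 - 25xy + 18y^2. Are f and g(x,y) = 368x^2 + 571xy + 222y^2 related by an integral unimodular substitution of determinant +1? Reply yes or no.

D₁ = -743, D₂ = -743
f: translate: b→13 (≡-25 mod 38), so (19,-25,18)→(19,13,12)
f: flip: (19,13,12)→(12,-13,19)
f: translate: b→11 (≡-13 mod 24), so (12,-13,19)→(12,11,18)
f: reduced (well bottom): (12,11,18) with a≤c, −a<b≤a
g: translate: b→-165 (≡571 mod 736), so (368,571,222)→(368,-165,19)
g: flip: (368,-165,19)→(19,165,368)
g: translate: b→13 (≡165 mod 38), so (19,165,368)→(19,13,12)
g: flip: (19,13,12)→(12,-13,19)
g: translate: b→11 (≡-13 mod 24), so (12,-13,19)→(12,11,18)
g: reduced (well bottom): (12,11,18) with a≤c, −a<b≤a
reduced forms (12, 11, 18) vs (12, 11, 18) ⇒ equivalent

yes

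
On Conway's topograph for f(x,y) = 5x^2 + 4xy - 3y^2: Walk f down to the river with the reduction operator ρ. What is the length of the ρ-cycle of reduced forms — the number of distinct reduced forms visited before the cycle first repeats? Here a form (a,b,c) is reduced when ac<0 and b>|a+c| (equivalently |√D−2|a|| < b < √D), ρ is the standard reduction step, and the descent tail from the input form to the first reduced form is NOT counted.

D = 76, ⌊√D⌋ = 8
river: ρ → (-3,8,1)
river: ρ → (1,8,-3)
river: ρ → (-3,4,5)
river: ρ → (5,6,-2)
river: ρ → (-2,6,5)
river: ρ → (5,4,-3)
ρ-cycle length = 6 (tail of 0 descent steps not counted)

6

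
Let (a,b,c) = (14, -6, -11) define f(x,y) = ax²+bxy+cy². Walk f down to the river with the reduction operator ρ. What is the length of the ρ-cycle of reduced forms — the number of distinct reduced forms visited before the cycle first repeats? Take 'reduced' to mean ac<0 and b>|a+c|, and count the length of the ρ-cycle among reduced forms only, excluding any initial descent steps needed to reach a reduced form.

D = 652, ⌊√D⌋ = 25
descent: ρ → (-11,6,14)  [lands on river]
river: ρ → (14,22,-3)
river: ρ → (-3,20,21)
river: ρ → (21,22,-2)
river: ρ → (-2,22,21)
river: ρ → (21,20,-3)
river: ρ → (-3,22,14)
river: ρ → (14,6,-11)
river: ρ → (-11,16,9)
river: ρ → (9,20,-7)
river: ρ → (-7,22,6)
river: ρ → (6,14,-19)
river: ρ → (-19,24,1)
river: ρ → (1,24,-19)
river: ρ → (-19,14,6)
river: ρ → (6,22,-7)
river: ρ → (-7,20,9)
river: ρ → (9,16,-11)
ρ-cycle length = 18 (tail of 1 descent step not counted)

18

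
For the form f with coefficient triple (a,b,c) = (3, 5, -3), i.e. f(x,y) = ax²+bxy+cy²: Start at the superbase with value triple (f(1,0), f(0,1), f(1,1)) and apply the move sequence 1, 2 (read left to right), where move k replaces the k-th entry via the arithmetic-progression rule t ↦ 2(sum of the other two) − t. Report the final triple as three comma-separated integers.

start (3,-3,5) = (f(1,0),f(0,1),f(1,1))
replace slot 1: 2·((-3)+5) − 3 = 1 → (1,-3,5)
replace slot 2: 2·(1+5) − (-3) = 15 → (1,15,5)

1,15,5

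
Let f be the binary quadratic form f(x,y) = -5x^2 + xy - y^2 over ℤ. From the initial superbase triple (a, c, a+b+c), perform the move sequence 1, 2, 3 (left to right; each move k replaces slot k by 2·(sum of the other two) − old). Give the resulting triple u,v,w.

start (-5,-1,-5) = (f(1,0),f(0,1),f(1,1))
replace slot 1: 2·((-1)+(-5)) − (-5) = -7 → (-7,-1,-5)
replace slot 2: 2·((-7)+(-5)) − (-1) = -23 → (-7,-23,-5)
replace slot 3: 2·((-7)+(-23)) − (-5) = -55 → (-7,-23,-55)

-7,-23,-55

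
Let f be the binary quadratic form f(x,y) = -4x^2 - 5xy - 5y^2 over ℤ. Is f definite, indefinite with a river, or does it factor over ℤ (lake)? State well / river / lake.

D = b²−4ac = (-5)² − 4·(-4)·(-5) = -55
D < 0 ⇒ definite ⇒ every region one sign ⇒ single well

well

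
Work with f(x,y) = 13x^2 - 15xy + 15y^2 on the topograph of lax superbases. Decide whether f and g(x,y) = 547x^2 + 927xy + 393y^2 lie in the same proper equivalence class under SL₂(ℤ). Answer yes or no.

D₁ = -555, D₂ = -555
f: translate: b→11 (≡-15 mod 26), so (13,-15,15)→(13,11,13)
f: reduced (well bottom): (13,11,13) with a≤c, −a<b≤a
g: translate: b→-167 (≡927 mod 1094), so (547,927,393)→(547,-167,13)
g: flip: (547,-167,13)→(13,167,547)
g: translate: b→11 (≡167 mod 26), so (13,167,547)→(13,11,13)
g: reduced (well bottom): (13,11,13) with a≤c, −a<b≤a
reduced forms (13, 11, 13) vs (13, 11, 13) ⇒ equivalent

yes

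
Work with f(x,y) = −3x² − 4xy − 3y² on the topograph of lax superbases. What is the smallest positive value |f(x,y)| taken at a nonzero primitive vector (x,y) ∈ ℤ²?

translate: b→-2 (≡4 mod 6), so (3,4,3)→(3,-2,2)
flip: (3,-2,2)→(2,2,3)
reduced (well bottom): (2,2,3) with a≤c, −a<b≤a
well minimum |f| = |-2| = 2 (negative-definite)

2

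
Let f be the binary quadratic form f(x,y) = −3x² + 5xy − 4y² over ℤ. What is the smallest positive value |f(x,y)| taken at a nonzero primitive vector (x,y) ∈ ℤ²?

translate: b→1 (≡-5 mod 6), so (3,-5,4)→(3,1,2)
flip: (3,1,2)→(2,-1,3)
reduced (well bottom): (2,-1,3) with a≤c, −a<b≤a
well minimum |f| = |-2| = 2 (negative-definite)

2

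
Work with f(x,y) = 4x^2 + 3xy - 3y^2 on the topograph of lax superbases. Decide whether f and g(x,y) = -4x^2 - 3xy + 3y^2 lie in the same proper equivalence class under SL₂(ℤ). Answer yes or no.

D₁ = 57, D₂ = 57
river cycle of f (length 6): (-3, 3, 4), (4, 5, -2), (-2, 7, 1), (1, 7, -2), (-2, 5, 4), (4, 3, -3)
river cycle of g (length 6): (3, 3, -4), (-4, 5, 2), (2, 7, -1), (-1, 7, 2), (2, 5, -4), (-4, 3, 3)
cycles differ ⇒ inequivalent

no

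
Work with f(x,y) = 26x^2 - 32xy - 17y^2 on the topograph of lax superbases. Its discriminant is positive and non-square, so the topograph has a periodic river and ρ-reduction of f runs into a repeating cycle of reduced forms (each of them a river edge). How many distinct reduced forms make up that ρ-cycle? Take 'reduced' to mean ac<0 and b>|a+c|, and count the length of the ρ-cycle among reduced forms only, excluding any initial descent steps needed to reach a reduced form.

D = 2792, ⌊√D⌋ = 52
descent: ρ → (-17,32,26)  [lands on river]
river: ρ → (26,20,-23)
river: ρ → (-23,26,23)
river: ρ → (23,20,-26)
river: ρ → (-26,32,17)
river: ρ → (17,36,-22)
river: ρ → (-22,52,1)
river: ρ → (1,52,-22)
river: ρ → (-22,36,17)
river: ρ → (17,32,-26)
river: ρ → (-26,20,23)
river: ρ → (23,26,-23)
river: ρ → (-23,20,26)
river: ρ → (26,32,-17)
river: ρ → (-17,36,22)
river: ρ → (22,52,-1)
river: ρ → (-1,52,22)
river: ρ → (22,36,-17)
ρ-cycle length = 18 (tail of 1 descent step not counted)

18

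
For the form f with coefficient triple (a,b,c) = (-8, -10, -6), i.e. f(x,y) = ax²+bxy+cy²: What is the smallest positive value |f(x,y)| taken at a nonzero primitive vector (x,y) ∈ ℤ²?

translate: b→-6 (≡10 mod 16), so (8,10,6)→(8,-6,4)
flip: (8,-6,4)→(4,6,8)
translate: b→-2 (≡6 mod 8), so (4,6,8)→(4,-2,6)
reduced (well bottom): (4,-2,6) with a≤c, −a<b≤a
well minimum |f| = |-4| = 4 (negative-definite)

4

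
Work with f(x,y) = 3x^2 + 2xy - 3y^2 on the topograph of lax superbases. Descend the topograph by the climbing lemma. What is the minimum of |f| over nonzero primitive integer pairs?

river: ρ → (-3,4,2)
river: ρ → (2,4,-3)
river: ρ → (-3,2,3)
river: ρ → (3,4,-2)
river: ρ → (-2,4,3)
river: ρ → (3,2,-3)
closes: descent 0, river 6
min |a| on river = 2

2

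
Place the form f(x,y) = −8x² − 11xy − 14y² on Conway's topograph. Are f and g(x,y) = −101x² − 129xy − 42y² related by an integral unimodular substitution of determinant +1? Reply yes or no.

D₁ = -327, D₂ = -327
f is negative-definite; reduce −f:
−f: translate: b→-5 (≡11 mod 16), so (8,11,14)→(8,-5,11)
−f: reduced (well bottom): (8,-5,11) with a≤c, −a<b≤a
flip sign back: reduced form of f is (-8,5,-11)
g is negative-definite; reduce −g:
−g: translate: b→-73 (≡129 mod 202), so (101,129,42)→(101,-73,14)
−g: flip: (101,-73,14)→(14,73,101)
−g: translate: b→-11 (≡73 mod 28), so (14,73,101)→(14,-11,8)
−g: flip: (14,-11,8)→(8,11,14)
−g: translate: b→-5 (≡11 mod 16), so (8,11,14)→(8,-5,11)
−g: reduced (well bottom): (8,-5,11) with a≤c, −a<b≤a
flip sign back: reduced form of g is (-8,5,-11)
reduced forms (-8, 5, -11) vs (-8, 5, -11) ⇒ equivalent

yes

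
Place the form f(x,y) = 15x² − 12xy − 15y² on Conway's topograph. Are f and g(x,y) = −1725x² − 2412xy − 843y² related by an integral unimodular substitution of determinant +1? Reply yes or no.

D₁ = 1044, D₂ = 1044
river cycle of f (length 10): (-15, 12, 15), (15, 18, -12), (-12, 30, 3), (3, 30, -12), (-12, 18, 15), (15, 12, -15), (-15, 18, 12), (12, 30, -3), (-3, 30, 12), (12, 18, -15)
river cycle of g (length 10): (-15, 12, 15), (15, 18, -12), (-12, 30, 3), (3, 30, -12), (-12, 18, 15), (15, 12, -15), (-15, 18, 12), (12, 30, -3), (-3, 30, 12), (12, 18, -15)
cycles coincide ⇒ equivalent

yes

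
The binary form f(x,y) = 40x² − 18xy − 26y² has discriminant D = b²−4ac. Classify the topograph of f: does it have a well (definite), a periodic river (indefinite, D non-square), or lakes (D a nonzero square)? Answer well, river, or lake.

D = b²−4ac = (-18)² − 4·40·(-26) = 4484
D > 0 non-square ⇒ indefinite ⇒ periodic river

river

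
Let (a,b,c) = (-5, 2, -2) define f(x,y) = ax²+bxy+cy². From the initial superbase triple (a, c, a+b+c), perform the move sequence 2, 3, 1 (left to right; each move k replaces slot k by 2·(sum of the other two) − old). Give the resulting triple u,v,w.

start (-5,-2,-5) = (f(1,0),f(0,1),f(1,1))
replace slot 2: 2·((-5)+(-5)) − (-2) = -18 → (-5,-18,-5)
replace slot 3: 2·((-5)+(-18)) − (-5) = -41 → (-5,-18,-41)
replace slot 1: 2·((-18)+(-41)) − (-5) = -113 → (-113,-18,-41)

-113,-18,-41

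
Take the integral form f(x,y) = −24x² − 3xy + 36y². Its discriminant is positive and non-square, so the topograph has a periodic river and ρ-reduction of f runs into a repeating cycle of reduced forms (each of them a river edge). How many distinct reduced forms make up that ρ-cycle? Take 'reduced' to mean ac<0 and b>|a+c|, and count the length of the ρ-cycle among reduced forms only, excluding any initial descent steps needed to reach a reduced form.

D = 3465, ⌊√D⌋ = 58
descent: ρ → (36,3,-24)
descent: ρ → (-24,45,15)  [lands on river]
river: ρ → (15,45,-24)
river: ρ → (-24,51,9)
river: ρ → (9,57,-6)
river: ρ → (-6,51,36)
river: ρ → (36,21,-21)
river: ρ → (-21,21,36)
river: ρ → (36,51,-6)
river: ρ → (-6,57,9)
river: ρ → (9,51,-24)
ρ-cycle length = 10 (tail of 2 descent steps not counted)

10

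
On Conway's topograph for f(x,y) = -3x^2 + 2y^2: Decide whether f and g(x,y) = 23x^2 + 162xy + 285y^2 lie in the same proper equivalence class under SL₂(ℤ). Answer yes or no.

D₁ = 24, D₂ = 24
river cycle of f (length 2): (2, 4, -1), (-1, 4, 2)
river cycle of g (length 2): (-1, 4, 2), (2, 4, -1)
cycles coincide ⇒ equivalent

yes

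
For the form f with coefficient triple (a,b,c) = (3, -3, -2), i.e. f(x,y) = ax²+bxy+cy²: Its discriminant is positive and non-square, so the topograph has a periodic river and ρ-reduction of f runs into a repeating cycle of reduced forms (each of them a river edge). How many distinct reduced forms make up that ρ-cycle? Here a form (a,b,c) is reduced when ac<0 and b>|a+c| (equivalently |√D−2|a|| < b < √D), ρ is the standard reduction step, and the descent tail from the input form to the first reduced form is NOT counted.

D = 33, ⌊√D⌋ = 5
descent: ρ → (-2,3,3)  [lands on river]
river: ρ → (3,3,-2)
river: ρ → (-2,5,1)
river: ρ → (1,5,-2)
ρ-cycle length = 4 (tail of 1 descent step not counted)

4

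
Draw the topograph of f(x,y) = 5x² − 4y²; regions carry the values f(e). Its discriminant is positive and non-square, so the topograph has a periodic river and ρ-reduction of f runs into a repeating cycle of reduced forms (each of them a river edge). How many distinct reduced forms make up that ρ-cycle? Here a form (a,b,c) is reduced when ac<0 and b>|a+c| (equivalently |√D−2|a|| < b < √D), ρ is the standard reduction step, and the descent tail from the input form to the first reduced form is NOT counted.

D = 80, ⌊√D⌋ = 8
descent: ρ → (-4,8,1)  [lands on river]
river: ρ → (1,8,-4)
ρ-cycle length = 2 (tail of 1 descent step not counted)

2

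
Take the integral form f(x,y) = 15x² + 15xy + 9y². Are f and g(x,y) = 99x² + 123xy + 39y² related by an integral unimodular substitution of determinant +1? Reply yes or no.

D₁ = -315, D₂ = -315
f: flip: (15,15,9)→(9,-15,15)
f: translate: b→3 (≡-15 mod 18), so (9,-15,15)→(9,3,9)
f: reduced (well bottom): (9,3,9) with a≤c, −a<b≤a
g: translate: b→-75 (≡123 mod 198), so (99,123,39)→(99,-75,15)
g: flip: (99,-75,15)→(15,75,99)
g: translate: b→15 (≡75 mod 30), so (15,75,99)→(15,15,9)
g: flip: (15,15,9)→(9,-15,15)
g: translate: b→3 (≡-15 mod 18), so (9,-15,15)→(9,3,9)
g: reduced (well bottom): (9,3,9) with a≤c, −a<b≤a
reduced forms (9, 3, 9) vs (9, 3, 9) ⇒ equivalent

yes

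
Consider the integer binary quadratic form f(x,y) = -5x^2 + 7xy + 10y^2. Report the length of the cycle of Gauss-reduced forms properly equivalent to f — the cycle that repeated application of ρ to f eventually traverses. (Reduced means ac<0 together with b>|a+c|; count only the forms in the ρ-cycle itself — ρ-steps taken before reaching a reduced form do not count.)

D = 249, ⌊√D⌋ = 15
river: ρ → (10,13,-2)
river: ρ → (-2,15,3)
river: ρ → (3,15,-2)
river: ρ → (-2,13,10)
river: ρ → (10,7,-5)
river: ρ → (-5,13,4)
river: ρ → (4,11,-8)
river: ρ → (-8,5,7)
river: ρ → (7,9,-6)
river: ρ → (-6,15,1)
river: ρ → (1,15,-6)
river: ρ → (-6,9,7)
river: ρ → (7,5,-8)
river: ρ → (-8,11,4)
river: ρ → (4,13,-5)
river: ρ → (-5,7,10)
ρ-cycle length = 16 (tail of 0 descent steps not counted)

16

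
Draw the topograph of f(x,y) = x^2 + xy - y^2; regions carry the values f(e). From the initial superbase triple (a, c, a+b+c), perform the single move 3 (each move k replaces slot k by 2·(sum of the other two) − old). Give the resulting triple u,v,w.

start (1,-1,1) = (f(1,0),f(0,1),f(1,1))
replace slot 3: 2·(1+(-1)) − 1 = -1 → (1,-1,-1)

1,-1,-1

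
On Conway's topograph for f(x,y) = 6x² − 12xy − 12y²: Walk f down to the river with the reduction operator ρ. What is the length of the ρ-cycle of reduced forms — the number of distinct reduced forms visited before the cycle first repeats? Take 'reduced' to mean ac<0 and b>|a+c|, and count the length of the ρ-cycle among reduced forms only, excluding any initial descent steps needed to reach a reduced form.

D = 432, ⌊√D⌋ = 20
descent: ρ → (-12,12,6)  [lands on river]
river: ρ → (6,12,-12)
ρ-cycle length = 2 (tail of 1 descent step not counted)

2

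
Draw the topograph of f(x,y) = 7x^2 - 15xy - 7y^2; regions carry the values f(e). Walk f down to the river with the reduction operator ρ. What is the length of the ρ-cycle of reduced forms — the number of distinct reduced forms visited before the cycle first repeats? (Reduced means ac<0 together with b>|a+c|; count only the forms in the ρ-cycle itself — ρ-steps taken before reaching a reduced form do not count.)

D = 421, ⌊√D⌋ = 20
descent: ρ → (-7,15,7)  [lands on river]
river: ρ → (7,13,-9)
river: ρ → (-9,5,11)
river: ρ → (11,17,-3)
river: ρ → (-3,19,5)
river: ρ → (5,11,-15)
river: ρ → (-15,19,1)
river: ρ → (1,19,-15)
river: ρ → (-15,11,5)
river: ρ → (5,19,-3)
river: ρ → (-3,17,11)
river: ρ → (11,5,-9)
river: ρ → (-9,13,7)
river: ρ → (7,15,-7)
river: ρ → (-7,13,9)
river: ρ → (9,5,-11)
river: ρ → (-11,17,3)
river: ρ → (3,19,-5)
river: ρ → (-5,11,15)
river: ρ → (15,19,-1)
river: ρ → (-1,19,15)
river: ρ → (15,11,-5)
river: ρ → (-5,19,3)
river: ρ → (3,17,-11)
river: ρ → (-11,5,9)
river: ρ → (9,13,-7)
ρ-cycle length = 26 (tail of 1 descent step not counted)

26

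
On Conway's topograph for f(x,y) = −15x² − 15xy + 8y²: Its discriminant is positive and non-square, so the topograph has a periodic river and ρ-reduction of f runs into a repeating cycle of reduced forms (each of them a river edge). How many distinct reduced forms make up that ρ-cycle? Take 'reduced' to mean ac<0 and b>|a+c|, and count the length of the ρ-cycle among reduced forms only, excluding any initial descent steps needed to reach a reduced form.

D = 705, ⌊√D⌋ = 26
descent: ρ → (8,15,-15)  [lands on river]
river: ρ → (-15,15,8)
river: ρ → (8,17,-13)
river: ρ → (-13,9,12)
river: ρ → (12,15,-10)
river: ρ → (-10,25,2)
river: ρ → (2,23,-22)
river: ρ → (-22,21,3)
river: ρ → (3,21,-22)
river: ρ → (-22,23,2)
river: ρ → (2,25,-10)
river: ρ → (-10,15,12)
river: ρ → (12,9,-13)
river: ρ → (-13,17,8)
ρ-cycle length = 14 (tail of 1 descent step not counted)

14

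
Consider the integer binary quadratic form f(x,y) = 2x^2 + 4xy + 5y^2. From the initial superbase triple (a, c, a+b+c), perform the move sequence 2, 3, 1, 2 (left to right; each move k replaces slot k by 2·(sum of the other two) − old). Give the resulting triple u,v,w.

start (2,5,11) = (f(1,0),f(0,1),f(1,1))
replace slot 2: 2·(2+11) − 5 = 21 → (2,21,11)
replace slot 3: 2·(2+21) − 11 = 35 → (2,21,35)
replace slot 1: 2·(21+35) − 2 = 110 → (110,21,35)
replace slot 2: 2·(110+35) − 21 = 269 → (110,269,35)

110,269,35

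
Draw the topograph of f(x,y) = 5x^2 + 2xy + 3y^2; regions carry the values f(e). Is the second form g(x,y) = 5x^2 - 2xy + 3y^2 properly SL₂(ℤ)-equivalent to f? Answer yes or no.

D₁ = -56, D₂ = -56
f: flip: (5,2,3)→(3,-2,5)
f: reduced (well bottom): (3,-2,5) with a≤c, −a<b≤a
g: flip: (5,-2,3)→(3,2,5)
g: reduced (well bottom): (3,2,5) with a≤c, −a<b≤a
reduced forms (3, -2, 5) vs (3, 2, 5) ⇒ inequivalent

no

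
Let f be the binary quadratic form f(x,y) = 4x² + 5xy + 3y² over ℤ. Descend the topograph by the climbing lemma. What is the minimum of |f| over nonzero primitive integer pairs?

translate: b→-3 (≡5 mod 8), so (4,5,3)→(4,-3,2)
flip: (4,-3,2)→(2,3,4)
translate: b→-1 (≡3 mod 4), so (2,3,4)→(2,-1,3)
reduced (well bottom): (2,-1,3) with a≤c, −a<b≤a
well minimum = a = 2

2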